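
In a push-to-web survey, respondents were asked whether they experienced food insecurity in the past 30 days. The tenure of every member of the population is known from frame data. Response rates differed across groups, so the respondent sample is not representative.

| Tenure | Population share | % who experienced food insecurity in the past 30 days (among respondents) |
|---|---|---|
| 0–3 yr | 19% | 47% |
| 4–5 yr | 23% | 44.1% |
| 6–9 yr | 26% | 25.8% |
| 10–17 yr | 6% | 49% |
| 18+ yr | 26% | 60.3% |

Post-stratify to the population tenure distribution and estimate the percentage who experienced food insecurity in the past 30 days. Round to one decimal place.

44.4%

Weight each group's respondent value by its population share:
  0–3 yr: 0.19 × 47 = 8.93
  4–5 yr: 0.23 × 44.1 = 10.143
  6–9 yr: 0.26 × 25.8 = 6.708
  10–17 yr: 0.06 × 49 = 2.94
  18+ yr: 0.26 × 60.3 = 15.678
Post-stratified estimate = 44.399 → 44.4%.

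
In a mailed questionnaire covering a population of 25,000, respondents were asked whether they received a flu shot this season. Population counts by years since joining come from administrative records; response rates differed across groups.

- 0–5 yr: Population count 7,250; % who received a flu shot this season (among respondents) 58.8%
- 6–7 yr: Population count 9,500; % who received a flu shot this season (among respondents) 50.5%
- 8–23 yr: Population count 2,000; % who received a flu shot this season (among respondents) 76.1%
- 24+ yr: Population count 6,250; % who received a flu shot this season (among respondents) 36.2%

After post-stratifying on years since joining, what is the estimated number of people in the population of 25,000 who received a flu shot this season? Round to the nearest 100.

Estimated count per cell = population count × respondent percentage:
  0–5 yr: 7,250 × 58.8% = 4263
  6–7 yr: 9,500 × 50.5% = 4797.5
  8–23 yr: 2,000 × 76.1% = 1522
  24+ yr: 6,250 × 36.2% = 2262.5
Estimated total = 12,845 → 12,800.

12,800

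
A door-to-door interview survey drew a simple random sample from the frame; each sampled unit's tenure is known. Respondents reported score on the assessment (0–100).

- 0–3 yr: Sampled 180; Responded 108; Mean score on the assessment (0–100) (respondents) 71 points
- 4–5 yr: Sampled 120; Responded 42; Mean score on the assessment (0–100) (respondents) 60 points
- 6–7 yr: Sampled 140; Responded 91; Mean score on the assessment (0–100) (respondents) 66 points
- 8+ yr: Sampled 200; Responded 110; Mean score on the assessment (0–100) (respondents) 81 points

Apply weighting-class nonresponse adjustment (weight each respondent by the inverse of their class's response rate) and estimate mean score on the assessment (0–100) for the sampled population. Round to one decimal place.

71.0

Response rates by class: 0–3 yr 108/180 = 60%, 4–5 yr 42/120 = 35%, 6–7 yr 91/140 = 65%, 8+ yr 110/200 = 55%.
With weight = n_sampled/n_responded per class, the weighted class total is n_sampled:
  0–3 yr: 180 × 71 = 12,780
  4–5 yr: 120 × 60 = 7200
  6–7 yr: 140 × 66 = 9240
  8+ yr: 200 × 81 = 16,200
Adjusted estimate = 45,420 / 640 = 70.9688 → 71.0.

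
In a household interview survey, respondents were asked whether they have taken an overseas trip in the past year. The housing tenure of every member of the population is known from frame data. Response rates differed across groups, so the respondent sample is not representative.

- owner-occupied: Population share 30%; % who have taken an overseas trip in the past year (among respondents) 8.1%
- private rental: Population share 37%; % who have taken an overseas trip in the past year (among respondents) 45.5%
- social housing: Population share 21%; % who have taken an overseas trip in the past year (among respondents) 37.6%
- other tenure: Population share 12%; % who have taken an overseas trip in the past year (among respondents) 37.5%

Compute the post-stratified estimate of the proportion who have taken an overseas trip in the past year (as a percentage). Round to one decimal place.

Reweight to the known housing tenure distribution:
  owner-occupied: 0.3 × 8.1 = 2.43
  private rental: 0.37 × 45.5 = 16.835
  social housing: 0.21 × 37.6 = 7.896
  other tenure: 0.12 × 37.5 = 4.5
Post-stratified estimate = 31.661 → 31.7%.

31.7%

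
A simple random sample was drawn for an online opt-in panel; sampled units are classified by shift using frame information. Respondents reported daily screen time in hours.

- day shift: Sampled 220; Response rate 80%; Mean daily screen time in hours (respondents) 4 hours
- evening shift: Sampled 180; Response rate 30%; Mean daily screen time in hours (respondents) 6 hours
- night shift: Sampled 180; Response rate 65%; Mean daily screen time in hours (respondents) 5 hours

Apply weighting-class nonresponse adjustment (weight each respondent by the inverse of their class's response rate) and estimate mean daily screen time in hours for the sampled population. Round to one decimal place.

Weighting each respondent by the inverse class response rate inflates each class back to its sampled size, so the class weight is n_sampled:
  day shift: 220 × 4 = 880
  evening shift: 180 × 6 = 1080
  night shift: 180 × 5 = 900
Adjusted estimate = 2860 / 580 = 4.93103 → 4.9.

4.9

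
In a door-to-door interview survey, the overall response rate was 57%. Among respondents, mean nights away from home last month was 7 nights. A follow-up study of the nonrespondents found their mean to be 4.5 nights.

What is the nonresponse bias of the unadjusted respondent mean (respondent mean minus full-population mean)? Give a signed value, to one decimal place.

Nonresponse fraction = 1 − 0.57 = 0.43.
Bias = (nonresponse fraction) × (respondent mean − nonrespondent mean)
     = 0.43 × (7 − 4.5) = 0.43 × 2.5 = 1.075.

+1.1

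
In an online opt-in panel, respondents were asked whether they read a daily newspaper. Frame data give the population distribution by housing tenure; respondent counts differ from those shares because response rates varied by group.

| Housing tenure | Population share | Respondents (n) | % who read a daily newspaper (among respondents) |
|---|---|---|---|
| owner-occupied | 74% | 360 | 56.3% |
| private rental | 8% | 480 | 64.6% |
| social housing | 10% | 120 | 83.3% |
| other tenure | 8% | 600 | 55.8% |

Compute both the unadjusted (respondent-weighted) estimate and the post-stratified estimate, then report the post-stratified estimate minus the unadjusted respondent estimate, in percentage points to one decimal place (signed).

-1.1 percentage points

Without adjustment, the pooled respondent share is:
  (360/1560)×56.3 + (480/1560)×64.6 + (120/1560)×83.3 + (600/1560)×55.8 = 60.7385%
Post-stratified estimate weights by population shares:
  0.74×56.3 + 0.08×64.6 + 0.1×83.3 + 0.08×55.8 = 59.624%
Difference = 59.624 − 60.7385 = -1.1145 pp.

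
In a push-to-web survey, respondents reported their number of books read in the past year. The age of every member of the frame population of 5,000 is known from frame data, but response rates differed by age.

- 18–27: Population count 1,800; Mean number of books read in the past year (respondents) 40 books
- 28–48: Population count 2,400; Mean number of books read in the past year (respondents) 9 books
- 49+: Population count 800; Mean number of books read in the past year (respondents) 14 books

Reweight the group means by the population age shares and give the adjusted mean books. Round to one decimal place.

21.0

Weight each group's respondent value by its population share:
  18–27: (1,800/5,000) × 40 = 14.4
  28–48: (2,400/5,000) × 9 = 4.32
  49+: (800/5,000) × 14 = 2.24
Post-stratified estimate = 20.96 → 21.0.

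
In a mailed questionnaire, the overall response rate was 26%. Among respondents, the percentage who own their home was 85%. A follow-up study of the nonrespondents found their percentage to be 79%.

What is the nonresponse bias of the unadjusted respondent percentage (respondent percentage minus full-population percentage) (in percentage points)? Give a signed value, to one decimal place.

Nonresponse fraction = 1 − 0.26 = 0.74.
Bias = (nonresponse fraction) × (respondent percentage − nonrespondent percentage)
     = 0.74 × (85 − 79) = 0.74 × 6 = 4.44.

+4.4 percentage points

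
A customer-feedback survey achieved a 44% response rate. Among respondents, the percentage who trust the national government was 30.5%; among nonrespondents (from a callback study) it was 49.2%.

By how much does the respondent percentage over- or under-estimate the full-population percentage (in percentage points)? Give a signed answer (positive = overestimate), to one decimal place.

Nonresponse fraction = 1 − 0.44 = 0.56.
Bias = (nonresponse fraction) × (respondent percentage − nonrespondent percentage)
     = 0.56 × (30.5 − 49.2) = 0.56 × -18.7 = -10.472.

-10.5 percentage points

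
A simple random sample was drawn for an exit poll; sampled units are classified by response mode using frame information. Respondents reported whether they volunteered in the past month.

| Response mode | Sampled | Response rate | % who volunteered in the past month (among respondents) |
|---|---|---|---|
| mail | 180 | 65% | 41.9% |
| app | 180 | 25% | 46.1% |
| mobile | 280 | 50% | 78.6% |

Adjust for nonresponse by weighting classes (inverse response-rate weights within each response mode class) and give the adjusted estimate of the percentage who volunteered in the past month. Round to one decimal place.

With weight = n_sampled/n_responded per class, the weighted class total is n_sampled:
  mail: 180 × 41.9 = 7542
  app: 180 × 46.1 = 8298
  mobile: 280 × 78.6 = 22,008
Adjusted estimate = 37,848 / 640 = 59.1375 → 59.1%.

59.1%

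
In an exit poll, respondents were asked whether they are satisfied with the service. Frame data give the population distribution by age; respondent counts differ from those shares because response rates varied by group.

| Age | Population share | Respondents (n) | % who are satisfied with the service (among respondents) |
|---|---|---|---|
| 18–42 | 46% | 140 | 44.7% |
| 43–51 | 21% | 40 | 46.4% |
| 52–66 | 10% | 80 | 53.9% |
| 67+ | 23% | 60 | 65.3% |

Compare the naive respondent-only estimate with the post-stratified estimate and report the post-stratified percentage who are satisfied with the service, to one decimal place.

50.7%

Without adjustment, the pooled respondent share is:
  (140/320)×44.7 + (40/320)×46.4 + (80/320)×53.9 + (60/320)×65.3 = 51.075%
Post-stratifying to population shares instead:
  0.46×44.7 + 0.21×46.4 + 0.1×53.9 + 0.23×65.3 = 50.715%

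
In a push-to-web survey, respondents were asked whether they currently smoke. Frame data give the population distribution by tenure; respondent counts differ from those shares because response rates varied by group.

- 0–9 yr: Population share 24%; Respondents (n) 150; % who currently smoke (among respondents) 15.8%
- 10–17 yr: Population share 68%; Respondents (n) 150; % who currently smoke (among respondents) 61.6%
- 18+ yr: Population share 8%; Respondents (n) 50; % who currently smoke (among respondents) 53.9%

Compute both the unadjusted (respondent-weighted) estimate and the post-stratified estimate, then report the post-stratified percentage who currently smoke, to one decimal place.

Without adjustment, the pooled respondent share is:
  (150/350)×15.8 + (150/350)×61.6 + (50/350)×53.9 = 40.8714%
Post-stratifying to population shares instead:
  0.24×15.8 + 0.68×61.6 + 0.08×53.9 = 49.992%

50.0%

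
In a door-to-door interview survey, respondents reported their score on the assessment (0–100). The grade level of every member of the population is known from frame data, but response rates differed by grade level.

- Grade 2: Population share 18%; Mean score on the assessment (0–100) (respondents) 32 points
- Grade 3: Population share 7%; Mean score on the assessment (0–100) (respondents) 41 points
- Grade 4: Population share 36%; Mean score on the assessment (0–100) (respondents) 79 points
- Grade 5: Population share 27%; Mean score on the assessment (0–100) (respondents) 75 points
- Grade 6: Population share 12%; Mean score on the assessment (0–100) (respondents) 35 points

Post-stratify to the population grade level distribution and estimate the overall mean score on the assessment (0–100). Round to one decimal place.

Post-stratification weights by population share, not respondent share:
  Grade 2: 0.18 × 32 = 5.76
  Grade 3: 0.07 × 41 = 2.87
  Grade 4: 0.36 × 79 = 28.44
  Grade 5: 0.27 × 75 = 20.25
  Grade 6: 0.12 × 35 = 4.2
Post-stratified estimate = 61.52 → 61.5.

61.5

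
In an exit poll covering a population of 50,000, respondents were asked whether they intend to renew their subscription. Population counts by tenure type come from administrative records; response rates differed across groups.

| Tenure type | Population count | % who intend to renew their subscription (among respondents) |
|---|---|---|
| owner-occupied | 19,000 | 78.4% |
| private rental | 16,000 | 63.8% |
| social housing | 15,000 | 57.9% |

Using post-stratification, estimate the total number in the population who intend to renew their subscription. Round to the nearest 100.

33,800

Each cell contributes its population count × the respondent rate:
  owner-occupied: 19,000 × 78.4% = 14,896
  private rental: 16,000 × 63.8% = 10,208
  social housing: 15,000 × 57.9% = 8685
Estimated total = 33,789 → 33,800.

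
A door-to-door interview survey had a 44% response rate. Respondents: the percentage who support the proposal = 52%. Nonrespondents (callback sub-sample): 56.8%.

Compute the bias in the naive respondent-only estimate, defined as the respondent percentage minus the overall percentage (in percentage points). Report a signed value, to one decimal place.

-2.7 percentage points

Nonresponse fraction = 1 − 0.44 = 0.56.
Bias = (nonresponse fraction) × (respondent percentage − nonrespondent percentage)
     = 0.56 × (52 − 56.8) = 0.56 × -4.8 = -2.688.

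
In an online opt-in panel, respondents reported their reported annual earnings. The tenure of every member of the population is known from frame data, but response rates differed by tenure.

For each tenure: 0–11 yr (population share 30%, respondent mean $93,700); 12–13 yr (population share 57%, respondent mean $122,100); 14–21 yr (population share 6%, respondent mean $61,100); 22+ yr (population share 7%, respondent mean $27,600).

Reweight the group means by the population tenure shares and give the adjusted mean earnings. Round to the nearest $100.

Post-stratification weights by population share, not respondent share:
  0–11 yr: 0.3 × 93,700 = 28,110
  12–13 yr: 0.57 × 122,100 = 69,597
  14–21 yr: 0.06 × 61,100 = 3666
  22+ yr: 0.07 × 27,600 = 1932
Post-stratified estimate = 103,305 → $103,300.

$103,300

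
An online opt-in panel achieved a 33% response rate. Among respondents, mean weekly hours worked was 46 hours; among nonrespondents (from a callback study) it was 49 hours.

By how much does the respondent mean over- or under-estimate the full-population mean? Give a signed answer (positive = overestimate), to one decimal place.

Nonresponse fraction = 1 − 0.33 = 0.67.
Bias = (nonresponse fraction) × (respondent mean − nonrespondent mean)
     = 0.67 × (46 − 49) = 0.67 × -3 = -2.01.

-2.0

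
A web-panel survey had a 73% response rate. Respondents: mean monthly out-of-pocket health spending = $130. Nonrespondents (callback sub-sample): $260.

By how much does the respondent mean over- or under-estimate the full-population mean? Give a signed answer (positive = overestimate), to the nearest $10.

-$40

Nonresponse fraction = 1 − 0.73 = 0.27.
Bias = (nonresponse fraction) × (respondent mean − nonrespondent mean)
     = 0.27 × (130 − 260) = 0.27 × -130 = -35.1.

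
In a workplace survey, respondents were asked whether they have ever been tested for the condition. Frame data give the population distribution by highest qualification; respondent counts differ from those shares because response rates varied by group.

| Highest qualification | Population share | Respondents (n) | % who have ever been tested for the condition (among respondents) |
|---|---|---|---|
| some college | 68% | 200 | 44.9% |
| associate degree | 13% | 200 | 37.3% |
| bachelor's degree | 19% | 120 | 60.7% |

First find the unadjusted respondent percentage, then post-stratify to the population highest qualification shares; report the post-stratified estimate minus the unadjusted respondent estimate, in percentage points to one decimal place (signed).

Unadjusted (pooled respondent) estimate weights by respondent counts:
  (200/520)×44.9 + (200/520)×37.3 + (120/520)×60.7 = 45.6231%
Post-stratifying to population shares instead:
  0.68×44.9 + 0.13×37.3 + 0.19×60.7 = 46.914%
Difference = 46.914 − 45.6231 = 1.2909 pp.

+1.3 percentage points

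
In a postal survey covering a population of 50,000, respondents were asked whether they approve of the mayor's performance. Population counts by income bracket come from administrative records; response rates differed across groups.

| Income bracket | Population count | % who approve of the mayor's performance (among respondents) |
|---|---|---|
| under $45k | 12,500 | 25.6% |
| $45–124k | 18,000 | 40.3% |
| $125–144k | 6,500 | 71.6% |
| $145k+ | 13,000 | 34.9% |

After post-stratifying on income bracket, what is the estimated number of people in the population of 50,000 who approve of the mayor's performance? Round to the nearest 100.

Each cell contributes its population count × the respondent rate:
  under $45k: 12,500 × 25.6% = 3200
  $45–124k: 18,000 × 40.3% = 7254
  $125–144k: 6,500 × 71.6% = 4654
  $145k+: 13,000 × 34.9% = 4537
Estimated total = 19,645 → 19,600.

19,600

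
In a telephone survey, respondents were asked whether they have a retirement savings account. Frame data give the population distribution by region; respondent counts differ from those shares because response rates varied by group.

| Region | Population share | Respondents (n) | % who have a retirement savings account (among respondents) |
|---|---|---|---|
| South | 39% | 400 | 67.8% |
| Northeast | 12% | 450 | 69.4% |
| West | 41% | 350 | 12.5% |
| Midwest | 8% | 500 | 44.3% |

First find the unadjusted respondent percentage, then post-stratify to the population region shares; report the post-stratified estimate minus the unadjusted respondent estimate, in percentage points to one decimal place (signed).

-6.5 percentage points

Without adjustment, the pooled respondent share is:
  (400/1700)×67.8 + (450/1700)×69.4 + (350/1700)×12.5 + (500/1700)×44.3 = 49.9265%
Post-stratified estimate weights by population shares:
  0.39×67.8 + 0.12×69.4 + 0.41×12.5 + 0.08×44.3 = 43.439%
Difference = 43.439 − 49.9265 = -6.4875 pp.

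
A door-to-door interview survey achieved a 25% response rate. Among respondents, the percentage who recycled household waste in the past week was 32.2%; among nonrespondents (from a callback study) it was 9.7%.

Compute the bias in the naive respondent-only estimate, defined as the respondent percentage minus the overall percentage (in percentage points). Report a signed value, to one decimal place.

Nonresponse fraction = 1 − 0.25 = 0.75.
Bias = (nonresponse fraction) × (respondent percentage − nonrespondent percentage)
     = 0.75 × (32.2 − 9.7) = 0.75 × 22.5 = 16.875.

+16.9 percentage points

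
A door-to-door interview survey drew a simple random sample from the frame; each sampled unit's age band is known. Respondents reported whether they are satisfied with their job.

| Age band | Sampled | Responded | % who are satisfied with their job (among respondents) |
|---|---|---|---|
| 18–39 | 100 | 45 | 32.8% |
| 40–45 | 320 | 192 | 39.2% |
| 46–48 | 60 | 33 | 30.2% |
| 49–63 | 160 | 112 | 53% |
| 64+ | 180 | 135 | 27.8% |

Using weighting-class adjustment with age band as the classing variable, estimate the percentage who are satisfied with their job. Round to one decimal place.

38.0%

Response rates by class: 18–39 45/100 = 45%, 40–45 192/320 = 60%, 46–48 33/60 = 55%, 49–63 112/160 = 70%, 64+ 135/180 = 75%.
Each respondent's weight = sampled/responded in their class; summing within a class gives n_sampled, so:
  18–39: 100 × 32.8 = 3280
  40–45: 320 × 39.2 = 12,544
  46–48: 60 × 30.2 = 1812
  49–63: 160 × 53 = 8480
  64+: 180 × 27.8 = 5004
Adjusted estimate = 31,120 / 820 = 37.9512 → 38.0%.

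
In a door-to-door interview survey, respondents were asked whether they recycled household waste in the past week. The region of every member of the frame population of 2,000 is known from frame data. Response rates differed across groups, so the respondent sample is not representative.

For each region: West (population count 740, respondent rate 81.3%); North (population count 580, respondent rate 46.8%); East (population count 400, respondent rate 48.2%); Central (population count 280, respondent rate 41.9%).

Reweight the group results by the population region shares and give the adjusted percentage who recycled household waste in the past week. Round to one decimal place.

Each cell contributes population-share × respondent value:
  West: (740/2,000) × 81.3 = 30.081
  North: (580/2,000) × 46.8 = 13.572
  East: (400/2,000) × 48.2 = 9.64
  Central: (280/2,000) × 41.9 = 5.866
Post-stratified estimate = 59.159 → 59.2%.

59.2%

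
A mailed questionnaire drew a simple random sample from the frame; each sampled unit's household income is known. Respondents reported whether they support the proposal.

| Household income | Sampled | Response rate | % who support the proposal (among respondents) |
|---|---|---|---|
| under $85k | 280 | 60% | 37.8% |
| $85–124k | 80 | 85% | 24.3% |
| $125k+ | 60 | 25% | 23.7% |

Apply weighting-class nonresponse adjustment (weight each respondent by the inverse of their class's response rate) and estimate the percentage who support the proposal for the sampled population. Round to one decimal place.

33.2%

Each respondent's weight = sampled/responded in their class; summing within a class gives n_sampled, so:
  under $85k: 280 × 37.8 = 10,584
  $85–124k: 80 × 24.3 = 1944
  $125k+: 60 × 23.7 = 1422
Adjusted estimate = 13,950 / 420 = 33.2143 → 33.2%.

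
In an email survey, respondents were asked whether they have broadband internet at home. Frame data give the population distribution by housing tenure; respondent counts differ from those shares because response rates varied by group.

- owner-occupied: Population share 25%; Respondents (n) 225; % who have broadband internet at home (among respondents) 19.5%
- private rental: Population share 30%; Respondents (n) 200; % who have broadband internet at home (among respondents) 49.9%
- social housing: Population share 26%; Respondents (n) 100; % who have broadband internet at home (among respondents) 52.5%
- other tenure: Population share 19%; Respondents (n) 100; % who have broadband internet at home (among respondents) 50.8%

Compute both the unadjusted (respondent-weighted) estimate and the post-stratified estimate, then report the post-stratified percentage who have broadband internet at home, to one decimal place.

43.1%

Unadjusted (pooled respondent) estimate weights by respondent counts:
  (225/625)×19.5 + (200/625)×49.9 + (100/625)×52.5 + (100/625)×50.8 = 39.516%
Reweighting by population housing tenure shares:
  0.25×19.5 + 0.3×49.9 + 0.26×52.5 + 0.19×50.8 = 43.147%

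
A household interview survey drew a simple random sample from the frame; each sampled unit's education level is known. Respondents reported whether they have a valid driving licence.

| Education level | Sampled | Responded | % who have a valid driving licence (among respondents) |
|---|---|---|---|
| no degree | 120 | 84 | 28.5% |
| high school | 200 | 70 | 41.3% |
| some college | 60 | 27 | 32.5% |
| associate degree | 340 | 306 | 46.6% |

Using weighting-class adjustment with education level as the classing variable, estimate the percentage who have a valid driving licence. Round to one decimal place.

Response rates by class: no degree 84/120 = 70%, high school 70/200 = 35%, some college 27/60 = 45%, associate degree 306/340 = 90%.
Each respondent's weight = sampled/responded in their class; summing within a class gives n_sampled, so:
  no degree: 120 × 28.5 = 3420
  high school: 200 × 41.3 = 8260
  some college: 60 × 32.5 = 1950
  associate degree: 340 × 46.6 = 15,844
Adjusted estimate = 29,474 / 720 = 40.9361 → 40.9%.

40.9%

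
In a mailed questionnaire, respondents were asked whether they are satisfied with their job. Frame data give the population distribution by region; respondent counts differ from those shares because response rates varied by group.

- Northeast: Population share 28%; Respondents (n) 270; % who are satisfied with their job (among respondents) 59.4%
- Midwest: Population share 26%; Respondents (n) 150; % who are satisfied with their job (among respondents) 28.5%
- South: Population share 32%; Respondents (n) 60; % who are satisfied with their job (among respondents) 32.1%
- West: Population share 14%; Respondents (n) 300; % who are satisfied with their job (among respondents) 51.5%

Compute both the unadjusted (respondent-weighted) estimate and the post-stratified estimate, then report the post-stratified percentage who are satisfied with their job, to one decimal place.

Unadjusted (pooled respondent) estimate weights by respondent counts:
  (270/780)×59.4 + (150/780)×28.5 + (60/780)×32.1 + (300/780)×51.5 = 48.3192%
Reweighting by population region shares:
  0.28×59.4 + 0.26×28.5 + 0.32×32.1 + 0.14×51.5 = 41.524%

41.5%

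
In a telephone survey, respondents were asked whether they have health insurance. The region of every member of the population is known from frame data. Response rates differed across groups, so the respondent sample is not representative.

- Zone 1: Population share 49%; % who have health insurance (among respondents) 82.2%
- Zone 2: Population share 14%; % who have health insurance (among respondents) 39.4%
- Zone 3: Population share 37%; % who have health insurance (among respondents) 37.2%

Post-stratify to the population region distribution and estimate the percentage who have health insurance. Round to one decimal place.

Weight each group's respondent value by its population share:
  Zone 1: 0.49 × 82.2 = 40.278
  Zone 2: 0.14 × 39.4 = 5.516
  Zone 3: 0.37 × 37.2 = 13.764
Post-stratified estimate = 59.558 → 59.6%.

59.6%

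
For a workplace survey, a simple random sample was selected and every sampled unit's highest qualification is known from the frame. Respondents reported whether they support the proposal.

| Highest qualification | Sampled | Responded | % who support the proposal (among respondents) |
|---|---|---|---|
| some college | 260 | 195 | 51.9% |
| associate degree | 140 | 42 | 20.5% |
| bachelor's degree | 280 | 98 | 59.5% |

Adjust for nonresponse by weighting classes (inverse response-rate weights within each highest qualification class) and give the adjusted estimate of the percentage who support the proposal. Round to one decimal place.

Class response rates: some college 195/260 = 75%, associate degree 42/140 = 30%, bachelor's degree 98/280 = 35%.
Inverse-response-rate weighting restores each class to its sampled count, so class totals weight by n_sampled:
  some college: 260 × 51.9 = 13,494
  associate degree: 140 × 20.5 = 2870
  bachelor's degree: 280 × 59.5 = 16,660
Adjusted estimate = 33,024 / 680 = 48.5647 → 48.6%.

48.6%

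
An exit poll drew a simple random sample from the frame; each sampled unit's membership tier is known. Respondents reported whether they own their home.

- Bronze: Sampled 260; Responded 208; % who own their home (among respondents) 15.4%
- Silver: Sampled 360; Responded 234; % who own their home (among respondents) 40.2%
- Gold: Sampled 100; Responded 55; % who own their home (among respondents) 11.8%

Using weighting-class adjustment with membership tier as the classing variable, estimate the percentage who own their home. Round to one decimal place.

27.3%

Class response rates: Bronze 208/260 = 80%, Silver 234/360 = 65%, Gold 55/100 = 55%.
With weight = n_sampled/n_responded per class, the weighted class total is n_sampled:
  Bronze: 260 × 15.4 = 4004
  Silver: 360 × 40.2 = 14472
  Gold: 100 × 11.8 = 1180
Adjusted estimate = 19,656 / 720 = 27.3 → 27.3%.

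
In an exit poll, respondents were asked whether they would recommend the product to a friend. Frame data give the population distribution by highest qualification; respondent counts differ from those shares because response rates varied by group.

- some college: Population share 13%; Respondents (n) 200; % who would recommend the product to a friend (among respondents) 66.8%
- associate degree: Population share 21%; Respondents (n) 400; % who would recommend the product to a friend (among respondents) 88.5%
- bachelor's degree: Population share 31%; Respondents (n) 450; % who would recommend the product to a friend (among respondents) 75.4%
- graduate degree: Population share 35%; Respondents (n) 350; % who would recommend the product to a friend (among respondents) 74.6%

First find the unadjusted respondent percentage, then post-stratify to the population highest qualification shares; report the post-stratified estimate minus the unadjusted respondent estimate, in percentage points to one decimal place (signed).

-1.0 percentage points

Naive respondent-only estimate (weights = respondent counts):
  (200/1400)×66.8 + (400/1400)×88.5 + (450/1400)×75.4 + (350/1400)×74.6 = 77.7143%
Reweighting by population highest qualification shares:
  0.13×66.8 + 0.21×88.5 + 0.31×75.4 + 0.35×74.6 = 76.753%
Difference = 76.753 − 77.7143 = -0.9613 pp.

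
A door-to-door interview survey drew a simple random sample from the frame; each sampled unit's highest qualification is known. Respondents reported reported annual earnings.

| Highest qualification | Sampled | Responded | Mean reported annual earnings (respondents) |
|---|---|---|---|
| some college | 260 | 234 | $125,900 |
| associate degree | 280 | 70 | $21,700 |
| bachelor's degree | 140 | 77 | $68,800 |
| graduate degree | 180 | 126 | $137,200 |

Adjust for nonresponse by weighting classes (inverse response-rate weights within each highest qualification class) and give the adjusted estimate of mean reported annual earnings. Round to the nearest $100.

$85,000

Class response rates: some college 234/260 = 90%, associate degree 70/280 = 25%, bachelor's degree 77/140 = 55%, graduate degree 126/180 = 70%.
With weight = n_sampled/n_responded per class, the weighted class total is n_sampled:
  some college: 260 × 125,900 = 32,734,000
  associate degree: 280 × 21,700 = 6,076,000
  bachelor's degree: 140 × 68,800 = 9,632,000
  graduate degree: 180 × 137,200 = 24,696,000
Adjusted estimate = 73,138,000 / 860 = 85044.2 → $85,000.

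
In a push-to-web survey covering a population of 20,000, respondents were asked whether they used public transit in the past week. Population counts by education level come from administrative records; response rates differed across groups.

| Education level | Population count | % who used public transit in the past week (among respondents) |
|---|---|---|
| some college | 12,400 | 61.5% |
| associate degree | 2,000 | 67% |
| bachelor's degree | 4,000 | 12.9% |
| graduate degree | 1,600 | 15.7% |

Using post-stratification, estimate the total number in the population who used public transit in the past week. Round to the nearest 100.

Each cell contributes its population count × the respondent rate:
  some college: 12,400 × 61.5% = 7626
  associate degree: 2,000 × 67% = 1340
  bachelor's degree: 4,000 × 12.9% = 516
  graduate degree: 1,600 × 15.7% = 251.2
Estimated total = 9733.2 → 9,700.

9,700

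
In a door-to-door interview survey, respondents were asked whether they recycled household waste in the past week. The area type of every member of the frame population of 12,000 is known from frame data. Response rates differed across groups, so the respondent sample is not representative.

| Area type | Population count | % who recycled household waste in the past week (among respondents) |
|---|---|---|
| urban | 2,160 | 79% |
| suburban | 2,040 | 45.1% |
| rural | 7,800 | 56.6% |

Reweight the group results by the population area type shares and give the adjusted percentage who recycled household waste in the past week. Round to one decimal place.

Each cell contributes population-share × respondent value:
  urban: (2,160/12,000) × 79 = 14.22
  suburban: (2,040/12,000) × 45.1 = 7.667
  rural: (7,800/12,000) × 56.6 = 36.79
Post-stratified estimate = 58.677 → 58.7%.

58.7%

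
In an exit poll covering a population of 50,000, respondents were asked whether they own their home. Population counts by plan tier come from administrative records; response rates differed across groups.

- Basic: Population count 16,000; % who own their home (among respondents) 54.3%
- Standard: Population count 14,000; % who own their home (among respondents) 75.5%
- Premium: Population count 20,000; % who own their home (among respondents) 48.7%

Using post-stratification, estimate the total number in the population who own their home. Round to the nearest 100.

Each cell contributes its population count × the respondent rate:
  Basic: 16,000 × 54.3% = 8688
  Standard: 14,000 × 75.5% = 10,570
  Premium: 20,000 × 48.7% = 9740
Estimated total = 28,998 → 29,000.

29,000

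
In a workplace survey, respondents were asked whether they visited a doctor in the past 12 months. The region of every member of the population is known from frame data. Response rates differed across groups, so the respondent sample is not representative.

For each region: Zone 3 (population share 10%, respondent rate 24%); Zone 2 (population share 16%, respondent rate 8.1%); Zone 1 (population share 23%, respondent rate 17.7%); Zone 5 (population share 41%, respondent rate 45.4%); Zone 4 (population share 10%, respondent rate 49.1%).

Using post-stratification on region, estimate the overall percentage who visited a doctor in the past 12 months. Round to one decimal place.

31.3%

Each cell contributes population-share × respondent value:
  Zone 3: 0.1 × 24 = 2.4
  Zone 2: 0.16 × 8.1 = 1.296
  Zone 1: 0.23 × 17.7 = 4.071
  Zone 5: 0.41 × 45.4 = 18.614
  Zone 4: 0.1 × 49.1 = 4.91
Post-stratified estimate = 31.291 → 31.3%.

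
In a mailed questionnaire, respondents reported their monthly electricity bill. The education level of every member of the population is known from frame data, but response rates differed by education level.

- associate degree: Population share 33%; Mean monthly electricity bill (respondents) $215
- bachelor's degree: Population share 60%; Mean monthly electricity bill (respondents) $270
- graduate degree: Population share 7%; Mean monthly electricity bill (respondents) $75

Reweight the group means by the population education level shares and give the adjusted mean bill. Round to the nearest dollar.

$238

Each cell contributes population-share × respondent value:
  associate degree: 0.33 × 215 = 70.95
  bachelor's degree: 0.6 × 270 = 162
  graduate degree: 0.07 × 75 = 5.25
Post-stratified estimate = 238.2 → $238.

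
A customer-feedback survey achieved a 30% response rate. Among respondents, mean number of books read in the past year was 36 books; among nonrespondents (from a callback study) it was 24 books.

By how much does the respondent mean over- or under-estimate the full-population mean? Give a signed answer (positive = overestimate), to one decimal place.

Nonresponse fraction = 1 − 0.3 = 0.7.
Bias = (nonresponse fraction) × (respondent mean − nonrespondent mean)
     = 0.7 × (36 − 24) = 0.7 × 12 = 8.4.

+8.4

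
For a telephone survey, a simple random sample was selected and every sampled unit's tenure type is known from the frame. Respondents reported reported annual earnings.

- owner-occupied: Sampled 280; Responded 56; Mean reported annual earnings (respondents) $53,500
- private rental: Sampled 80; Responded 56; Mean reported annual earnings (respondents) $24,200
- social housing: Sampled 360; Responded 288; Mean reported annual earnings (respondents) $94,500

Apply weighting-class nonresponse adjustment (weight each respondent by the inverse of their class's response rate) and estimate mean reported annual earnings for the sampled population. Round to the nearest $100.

Response rates by class: owner-occupied 56/280 = 20%, private rental 56/80 = 70%, social housing 288/360 = 80%.
With weight = n_sampled/n_responded per class, the weighted class total is n_sampled:
  owner-occupied: 280 × 53,500 = 14,980,000
  private rental: 80 × 24,200 = 1,936,000
  social housing: 360 × 94,500 = 34,020,000
Adjusted estimate = 50,936,000 / 720 = 70744.4 → $70,700.

$70,700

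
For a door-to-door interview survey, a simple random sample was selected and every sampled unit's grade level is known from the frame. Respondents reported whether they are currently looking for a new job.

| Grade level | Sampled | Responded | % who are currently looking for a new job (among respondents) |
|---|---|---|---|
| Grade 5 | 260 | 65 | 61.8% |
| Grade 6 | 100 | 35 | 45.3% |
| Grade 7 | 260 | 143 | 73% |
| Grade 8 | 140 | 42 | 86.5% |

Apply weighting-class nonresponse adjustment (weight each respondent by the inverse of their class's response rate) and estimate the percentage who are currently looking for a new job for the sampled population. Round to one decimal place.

Response rates by class: Grade 5 65/260 = 25%, Grade 6 35/100 = 35%, Grade 7 143/260 = 55%, Grade 8 42/140 = 30%.
Weighting each respondent by the inverse class response rate inflates each class back to its sampled size, so the class weight is n_sampled:
  Grade 5: 260 × 61.8 = 16,068
  Grade 6: 100 × 45.3 = 4530
  Grade 7: 260 × 73 = 18,980
  Grade 8: 140 × 86.5 = 12,110
Adjusted estimate = 51,688 / 760 = 68.0105 → 68.0%.

68.0%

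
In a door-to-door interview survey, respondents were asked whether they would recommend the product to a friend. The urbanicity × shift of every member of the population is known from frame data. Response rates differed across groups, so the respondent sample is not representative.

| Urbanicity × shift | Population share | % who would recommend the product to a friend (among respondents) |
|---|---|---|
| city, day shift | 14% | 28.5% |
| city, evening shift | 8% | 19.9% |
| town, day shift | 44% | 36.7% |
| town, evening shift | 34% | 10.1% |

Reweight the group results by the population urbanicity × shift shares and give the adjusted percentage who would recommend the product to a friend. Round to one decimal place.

25.2%

Weight each group's respondent value by its population share:
  city, day shift: 0.14 × 28.5 = 3.99
  city, evening shift: 0.08 × 19.9 = 1.592
  town, day shift: 0.44 × 36.7 = 16.148
  town, evening shift: 0.34 × 10.1 = 3.434
Post-stratified estimate = 25.164 → 25.2%.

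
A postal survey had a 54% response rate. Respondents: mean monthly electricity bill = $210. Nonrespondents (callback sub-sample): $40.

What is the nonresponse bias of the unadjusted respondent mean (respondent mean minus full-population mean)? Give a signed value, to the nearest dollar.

+$78

Nonresponse fraction = 1 − 0.54 = 0.46.
Bias = (nonresponse fraction) × (respondent mean − nonrespondent mean)
     = 0.46 × (210 − 40) = 0.46 × 170 = 78.2.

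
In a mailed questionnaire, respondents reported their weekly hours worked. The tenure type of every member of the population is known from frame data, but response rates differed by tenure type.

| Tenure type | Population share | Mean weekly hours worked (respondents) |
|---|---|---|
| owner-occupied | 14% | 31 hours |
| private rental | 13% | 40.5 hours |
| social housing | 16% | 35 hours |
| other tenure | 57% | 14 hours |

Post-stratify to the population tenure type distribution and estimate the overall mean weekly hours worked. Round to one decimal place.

Reweight to the known tenure type distribution:
  owner-occupied: 0.14 × 31 = 4.34
  private rental: 0.13 × 40.5 = 5.265
  social housing: 0.16 × 35 = 5.6
  other tenure: 0.57 × 14 = 7.98
Post-stratified estimate = 23.185 → 23.2.

23.2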